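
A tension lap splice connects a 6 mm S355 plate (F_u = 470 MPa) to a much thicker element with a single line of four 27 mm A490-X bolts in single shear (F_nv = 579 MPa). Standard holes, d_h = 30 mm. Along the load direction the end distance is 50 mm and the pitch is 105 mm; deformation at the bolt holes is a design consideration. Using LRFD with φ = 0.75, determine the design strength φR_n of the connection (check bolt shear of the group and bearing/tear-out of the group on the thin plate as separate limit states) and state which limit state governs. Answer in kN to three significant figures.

500 kN (bearing governs)

Bolt shear: A_b = π·27²/4 = 572.6 mm²; R_n = 579 × 572.6 × 4 × 1 / 1000 = 1326 kN → 0.75 × 1326 = 995 kN.
Bearing (1.2 l_c t F_u ≤ 2.4 d t F_u): upper limit = 2.4·27·6·470 / 1000 = 182.7 kN.
  Edge l_c = 50 − 30/2 = 35 → r_n = 118.4 kN; interior l_c = 105 − 30 = 75 → r_n = 182.7 kN.
  R_n,bearing = 1·118.4 + 3·182.7 = 666.6 kN → 0.75 × 666.6 = 500 kN.
Bearing governs: 500 kN.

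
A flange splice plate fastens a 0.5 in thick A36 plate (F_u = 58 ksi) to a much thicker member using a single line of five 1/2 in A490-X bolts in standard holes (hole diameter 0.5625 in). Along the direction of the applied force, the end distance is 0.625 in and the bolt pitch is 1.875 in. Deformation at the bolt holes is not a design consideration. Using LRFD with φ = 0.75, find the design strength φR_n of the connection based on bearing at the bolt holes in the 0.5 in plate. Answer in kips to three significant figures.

Per bolt r_n = 1.5 l_c t F_u ≤ 3.0 d t F_u; upper limit = 3.0 × 0.5 × 0.5 × 58 = 43.5 kips.
Edge bolt: l_c = 0.625 − 0.5625/2 = 0.3438 in → 1.5 × 0.3438 × 0.5 × 58 = 14.95 → r_n = 14.95 kips.
Interior bolts: l_c = 1.875 − 0.5625 = 1.312 in → 1.5 × 1.312 × 0.5 × 58 = 57.09 → r_n = 43.5 kips.
R_n = 1 × 14.95 + 4 × 43.5 = 189 kips.
Design strength φR_n = 0.75 × 189 = 142 kips.

142 kips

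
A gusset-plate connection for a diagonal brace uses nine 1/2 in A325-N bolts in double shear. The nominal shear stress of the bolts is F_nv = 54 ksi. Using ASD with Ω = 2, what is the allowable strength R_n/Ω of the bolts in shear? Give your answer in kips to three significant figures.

95.4 kips

A_b = π × 0.5² / 4 = 0.1963 in².
R_n = F_nv · A_b · n · n_s = 54 × 0.1963 × 9 × 2 = 190.9 kips.
Allowable strength R_n/Ω = 190.9 / 2 = 95.4 kips.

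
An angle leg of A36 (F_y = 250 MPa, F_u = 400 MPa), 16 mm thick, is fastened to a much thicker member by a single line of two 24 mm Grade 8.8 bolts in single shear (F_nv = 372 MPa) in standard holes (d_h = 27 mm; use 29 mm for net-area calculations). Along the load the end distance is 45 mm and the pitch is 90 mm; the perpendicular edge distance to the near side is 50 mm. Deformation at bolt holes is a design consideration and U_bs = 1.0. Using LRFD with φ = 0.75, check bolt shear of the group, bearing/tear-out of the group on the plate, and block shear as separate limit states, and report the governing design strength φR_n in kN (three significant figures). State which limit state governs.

252 kN (bolt shear governs)

Bolt shear: A_b = π·24²/4 = 452.4 mm²; R_n = 372 × 452.4 × 2 × 1 / 1000 = 336.6 kN → 0.75 × 336.6 = 252 kN.
Bearing: edge l_c = 31.5, r_n = 241.9 kN; interior l_c = 63, r_n = 368.6 kN; R_n = 241.9 + 1·368.6 = 610.6 kN → 458 kN.
Block shear: A_gv = 2160, A_nv = 1464, A_nt = 568 mm²; R_n = min(0.6F_uA_nv, 0.6F_yA_gv) + U_bs·F_u·A_nt = 551.2 kN → 413 kN.
Bolt shear governs: 252 kN.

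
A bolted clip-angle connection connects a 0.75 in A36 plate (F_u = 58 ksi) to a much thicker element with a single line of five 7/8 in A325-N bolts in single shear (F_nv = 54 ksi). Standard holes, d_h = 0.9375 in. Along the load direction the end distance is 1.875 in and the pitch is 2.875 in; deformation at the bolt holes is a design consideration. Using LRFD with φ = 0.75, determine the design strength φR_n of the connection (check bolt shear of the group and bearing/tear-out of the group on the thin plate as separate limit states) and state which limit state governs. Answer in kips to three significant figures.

Bolt shear: A_b = π·0.875²/4 = 0.6013 in²; R_n = 54 × 0.6013 × 5 × 1 = 162.4 kips → 0.75 × 162.4 = 122 kips.
Bearing (1.2 l_c t F_u ≤ 2.4 d t F_u): upper limit = 2.4·0.875·0.75·58 = 91.35 kips.
  Edge l_c = 1.875 − 0.9375/2 = 1.406 → r_n = 73.41 kips; interior l_c = 2.875 − 0.9375 = 1.938 → r_n = 91.35 kips.
  R_n,bearing = 1·73.41 + 4·91.35 = 438.8 kips → 0.75 × 438.8 = 329 kips.
Bolt shear governs: 122 kips.

122 kips (bolt shear governs)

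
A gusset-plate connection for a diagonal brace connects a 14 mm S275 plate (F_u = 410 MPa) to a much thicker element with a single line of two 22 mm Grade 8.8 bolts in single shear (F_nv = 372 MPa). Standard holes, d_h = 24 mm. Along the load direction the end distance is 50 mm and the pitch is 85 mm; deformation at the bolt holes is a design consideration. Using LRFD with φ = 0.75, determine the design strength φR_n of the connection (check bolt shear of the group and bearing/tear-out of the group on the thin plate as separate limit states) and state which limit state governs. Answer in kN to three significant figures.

Bolt shear: A_b = π·22²/4 = 380.1 mm²; R_n = 372 × 380.1 × 2 × 1 / 1000 = 282.8 kN → 0.75 × 282.8 = 212 kN.
Bearing (1.2 l_c t F_u ≤ 2.4 d t F_u): upper limit = 2.4·22·14·410 / 1000 = 303.1 kN.
  Edge l_c = 50 − 24/2 = 38 → r_n = 261.7 kN; interior l_c = 85 − 24 = 61 → r_n = 303.1 kN.
  R_n,bearing = 1·261.7 + 1·303.1 = 564.8 kN → 0.75 × 564.8 = 424 kN.
Bolt shear governs: 212 kN.

212 kN (bolt shear governs)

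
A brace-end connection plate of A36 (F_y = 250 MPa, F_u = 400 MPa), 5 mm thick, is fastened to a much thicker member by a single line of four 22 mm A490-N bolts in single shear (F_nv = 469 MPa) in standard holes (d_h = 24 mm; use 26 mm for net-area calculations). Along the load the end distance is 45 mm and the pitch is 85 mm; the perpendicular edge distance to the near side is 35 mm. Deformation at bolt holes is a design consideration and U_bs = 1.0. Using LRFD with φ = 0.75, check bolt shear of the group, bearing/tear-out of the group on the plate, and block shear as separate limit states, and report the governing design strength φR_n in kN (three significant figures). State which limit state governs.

202 kN (block shear governs)

Bolt shear: A_b = π·22²/4 = 380.1 mm²; R_n = 469 × 380.1 × 4 × 1 / 1000 = 713.1 kN → 0.75 × 713.1 = 535 kN.
Bearing: edge l_c = 33, r_n = 79.2 kN; interior l_c = 61, r_n = 105.6 kN; R_n = 79.2 + 3·105.6 = 396 kN → 297 kN.
Block shear: A_gv = 1500, A_nv = 1045, A_nt = 110 mm²; R_n = min(0.6F_uA_nv, 0.6F_yA_gv) + U_bs·F_u·A_nt = 269 kN → 202 kN.
Block shear governs: 202 kN.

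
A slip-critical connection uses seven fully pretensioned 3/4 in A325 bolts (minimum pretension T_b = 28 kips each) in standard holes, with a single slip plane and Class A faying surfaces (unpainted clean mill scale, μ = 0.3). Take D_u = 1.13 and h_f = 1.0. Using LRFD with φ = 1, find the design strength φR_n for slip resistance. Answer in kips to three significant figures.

R_n = μ · D_u · h_f · T_b · n_s · n_b = 0.3 × 1.13 × 1.0 × 28 × 1 × 7 = 66.44 kips.
Design strength φR_n = 1 × 66.44 = 66.4 kips.

66.4 kips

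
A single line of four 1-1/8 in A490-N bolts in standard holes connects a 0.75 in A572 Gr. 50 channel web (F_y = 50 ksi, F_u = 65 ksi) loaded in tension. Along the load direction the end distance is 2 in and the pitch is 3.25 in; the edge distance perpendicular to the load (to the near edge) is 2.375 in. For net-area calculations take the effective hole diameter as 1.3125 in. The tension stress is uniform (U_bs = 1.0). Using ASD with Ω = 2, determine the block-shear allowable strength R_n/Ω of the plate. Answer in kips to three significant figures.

147 kips

Shear plane L_v = 2 + 3·3.25 = 11.75 in; A_gv = 11.75 × 0.75 = 8.812 in².
A_nv = (11.75 − 3.5·1.3125) × 0.75 = 5.367 in².
A_nt = (2.375 − 0.5·1.3125) × 0.75 = 1.289 in².
0.6 F_u A_nv = 209.3 kips; 0.6 F_y A_gv = 264.4 kips → shear rupture governs the shear term.
R_n = 209.3 + 1.0 × 65 × 1.289 = 293.1 kips.
Allowable strength R_n/Ω = 293.1 / 2 = 147 kips.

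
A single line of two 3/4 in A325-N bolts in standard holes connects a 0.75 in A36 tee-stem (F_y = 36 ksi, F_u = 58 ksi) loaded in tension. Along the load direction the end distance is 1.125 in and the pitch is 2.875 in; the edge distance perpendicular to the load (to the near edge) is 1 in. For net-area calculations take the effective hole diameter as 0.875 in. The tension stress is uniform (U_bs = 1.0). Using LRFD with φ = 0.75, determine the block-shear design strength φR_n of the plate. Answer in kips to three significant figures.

67 kips

Shear plane L_v = 1.125 + 1·2.875 = 4 in; A_gv = 4 × 0.75 = 3 in².
A_nv = (4 − 1.5·0.875) × 0.75 = 2.016 in².
A_nt = (1 − 0.5·0.875) × 0.75 = 0.4219 in².
0.6 F_u A_nv = 70.14 kips; 0.6 F_y A_gv = 64.8 kips → shear yielding governs the shear term.
R_n = 64.8 + 1.0 × 58 × 0.4219 = 89.27 kips.
Design strength φR_n = 0.75 × 89.27 = 67 kips.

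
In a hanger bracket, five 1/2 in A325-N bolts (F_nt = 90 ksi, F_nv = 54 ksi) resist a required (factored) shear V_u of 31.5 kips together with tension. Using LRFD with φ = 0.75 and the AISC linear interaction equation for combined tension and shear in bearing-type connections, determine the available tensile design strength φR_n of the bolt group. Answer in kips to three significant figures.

A_b = π·0.5²/4 = 0.1963 in²; f_rv = 31.5 / (5 × 0.1963) = 32.09 ksi.
F'_nt = 1.3 F_nt − (F_nt / φF_nv) f_rv = 1.3·90 − (90/(0.75·54))·32.09 = 45.7 ksi, capped at F_nt → F'_nt = 45.7 ksi.
R_n = F'_nt · A_b · n = 45.7 × 0.1963 × 5 = 44.86 kips.
Design strength φR_n = 0.75 × 44.86 = 33.6 kips.

33.6 kips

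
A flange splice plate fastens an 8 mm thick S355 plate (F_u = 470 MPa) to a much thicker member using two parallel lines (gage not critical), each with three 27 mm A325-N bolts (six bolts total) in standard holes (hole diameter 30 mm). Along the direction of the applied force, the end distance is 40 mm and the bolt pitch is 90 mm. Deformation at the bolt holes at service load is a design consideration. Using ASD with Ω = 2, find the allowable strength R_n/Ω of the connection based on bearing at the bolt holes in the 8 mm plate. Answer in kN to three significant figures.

Per bolt r_n = 1.2 l_c t F_u ≤ 2.4 d t F_u; upper limit = 2.4 × 27 × 8 × 470 / 1000 = 243.6 kN.
Edge bolt: l_c = 40 − 30/2 = 25 mm → 1.2 × 25 × 8 × 470 / 1000 = 112.8 → r_n = 112.8 kN.
Interior bolts: l_c = 90 − 30 = 60 mm → 1.2 × 60 × 8 × 470 / 1000 = 270.7 → r_n = 243.6 kN.
R_n = 2 × 112.8 + 4 × 243.6 = 1200 kN.
Allowable strength R_n/Ω = 1200 / 2 = 600 kN.

600 kN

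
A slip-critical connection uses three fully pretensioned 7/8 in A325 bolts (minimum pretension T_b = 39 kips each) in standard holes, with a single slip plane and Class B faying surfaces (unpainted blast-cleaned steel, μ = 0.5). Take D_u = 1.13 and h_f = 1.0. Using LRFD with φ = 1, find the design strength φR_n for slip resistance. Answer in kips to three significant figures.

66.1 kips

R_n = μ · D_u · h_f · T_b · n_s · n_b = 0.5 × 1.13 × 1.0 × 39 × 1 × 3 = 66.1 kips.
Design strength φR_n = 1 × 66.1 = 66.1 kips.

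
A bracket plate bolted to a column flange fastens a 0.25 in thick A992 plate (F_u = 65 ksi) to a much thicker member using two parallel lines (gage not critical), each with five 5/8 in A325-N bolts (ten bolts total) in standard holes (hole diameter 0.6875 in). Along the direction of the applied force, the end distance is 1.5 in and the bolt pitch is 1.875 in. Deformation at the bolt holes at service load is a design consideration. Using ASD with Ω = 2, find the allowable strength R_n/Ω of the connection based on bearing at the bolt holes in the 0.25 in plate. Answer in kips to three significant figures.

Per bolt r_n = 1.2 l_c t F_u ≤ 2.4 d t F_u; upper limit = 2.4 × 0.625 × 0.25 × 65 = 24.38 kips.
Edge bolt: l_c = 1.5 − 0.6875/2 = 1.156 in → 1.2 × 1.156 × 0.25 × 65 = 22.55 → r_n = 22.55 kips.
Interior bolts: l_c = 1.875 − 0.6875 = 1.188 in → 1.2 × 1.188 × 0.25 × 65 = 23.16 → r_n = 23.16 kips.
R_n = 2 × 22.55 + 8 × 23.16 = 230.3 kips.
Allowable strength R_n/Ω = 230.3 / 2 = 115 kips.

115 kips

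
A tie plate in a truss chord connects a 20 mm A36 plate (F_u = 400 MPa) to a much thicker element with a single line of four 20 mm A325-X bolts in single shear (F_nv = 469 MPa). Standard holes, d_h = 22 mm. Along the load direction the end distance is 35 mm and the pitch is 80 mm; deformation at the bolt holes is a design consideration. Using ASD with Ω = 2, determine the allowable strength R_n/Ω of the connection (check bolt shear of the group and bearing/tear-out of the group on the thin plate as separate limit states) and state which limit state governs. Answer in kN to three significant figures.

Bolt shear: A_b = π·20²/4 = 314.2 mm²; R_n = 469 × 314.2 × 4 × 1 / 1000 = 589.4 kN → 589.4 / 2 = 295 kN.
Bearing (1.2 l_c t F_u ≤ 2.4 d t F_u): upper limit = 2.4·20·20·400 / 1000 = 384 kN.
  Edge l_c = 35 − 22/2 = 24 → r_n = 230.4 kN; interior l_c = 80 − 22 = 58 → r_n = 384 kN.
  R_n,bearing = 1·230.4 + 3·384 = 1382 kN → 1382 / 2 = 691 kN.
Bolt shear governs: 295 kN.

295 kN (bolt shear governs)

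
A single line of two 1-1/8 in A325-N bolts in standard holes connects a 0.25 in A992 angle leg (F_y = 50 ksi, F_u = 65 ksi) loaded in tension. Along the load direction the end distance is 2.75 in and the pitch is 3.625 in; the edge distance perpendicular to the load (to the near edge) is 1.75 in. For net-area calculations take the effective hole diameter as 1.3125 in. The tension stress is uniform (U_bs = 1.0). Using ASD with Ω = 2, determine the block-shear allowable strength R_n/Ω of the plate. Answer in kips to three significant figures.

Shear plane L_v = 2.75 + 1·3.625 = 6.375 in; A_gv = 6.375 × 0.25 = 1.594 in².
A_nv = (6.375 − 1.5·1.3125) × 0.25 = 1.102 in².
A_nt = (1.75 − 0.5·1.3125) × 0.25 = 0.2734 in².
0.6 F_u A_nv = 42.96 kips; 0.6 F_y A_gv = 47.81 kips → shear rupture governs the shear term.
R_n = 42.96 + 1.0 × 65 × 0.2734 = 60.73 kips.
Allowable strength R_n/Ω = 60.73 / 2 = 30.4 kips.

30.4 kips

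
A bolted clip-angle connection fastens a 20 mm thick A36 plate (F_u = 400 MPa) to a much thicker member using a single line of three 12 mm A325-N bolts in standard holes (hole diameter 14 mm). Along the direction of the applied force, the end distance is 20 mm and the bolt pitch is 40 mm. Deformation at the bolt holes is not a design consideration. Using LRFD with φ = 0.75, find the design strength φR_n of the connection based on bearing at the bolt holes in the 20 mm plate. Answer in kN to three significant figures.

549 kN

Per bolt r_n = 1.5 l_c t F_u ≤ 3.0 d t F_u; upper limit = 3.0 × 12 × 20 × 400 / 1000 = 288 kN.
Edge bolt: l_c = 20 − 14/2 = 13 mm → 1.5 × 13 × 20 × 400 / 1000 = 156 → r_n = 156 kN.
Interior bolts: l_c = 40 − 14 = 26 mm → 1.5 × 26 × 20 × 400 / 1000 = 312 → r_n = 288 kN.
R_n = 1 × 156 + 2 × 288 = 732 kN.
Design strength φR_n = 0.75 × 732 = 549 kN.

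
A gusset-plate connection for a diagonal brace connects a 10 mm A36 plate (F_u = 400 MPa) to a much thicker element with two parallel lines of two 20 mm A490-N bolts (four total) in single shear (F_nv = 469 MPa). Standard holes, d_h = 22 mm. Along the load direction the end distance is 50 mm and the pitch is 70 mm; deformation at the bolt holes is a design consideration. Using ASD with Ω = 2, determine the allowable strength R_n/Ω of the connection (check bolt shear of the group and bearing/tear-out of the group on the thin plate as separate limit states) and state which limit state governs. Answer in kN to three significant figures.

295 kN (bolt shear governs)

Bolt shear: A_b = π·20²/4 = 314.2 mm²; R_n = 469 × 314.2 × 4 × 1 / 1000 = 589.4 kN → 589.4 / 2 = 295 kN.
Bearing (1.2 l_c t F_u ≤ 2.4 d t F_u): upper limit = 2.4·20·10·400 / 1000 = 192 kN.
  Edge l_c = 50 − 22/2 = 39 → r_n = 187.2 kN; interior l_c = 70 − 22 = 48 → r_n = 192 kN.
  R_n,bearing = 2·187.2 + 2·192 = 758.4 kN → 758.4 / 2 = 379 kN.
Bolt shear governs: 295 kN.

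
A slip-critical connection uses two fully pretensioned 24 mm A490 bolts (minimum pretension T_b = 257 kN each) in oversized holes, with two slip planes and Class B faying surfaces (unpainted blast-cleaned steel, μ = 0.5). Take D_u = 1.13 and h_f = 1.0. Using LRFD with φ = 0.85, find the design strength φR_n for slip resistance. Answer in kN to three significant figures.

R_n = μ · D_u · h_f · T_b · n_s · n_b = 0.5 × 1.13 × 1.0 × 257 × 2 × 2 = 580.8 kN.
Design strength φR_n = 0.85 × 580.8 = 494 kN.

494 kN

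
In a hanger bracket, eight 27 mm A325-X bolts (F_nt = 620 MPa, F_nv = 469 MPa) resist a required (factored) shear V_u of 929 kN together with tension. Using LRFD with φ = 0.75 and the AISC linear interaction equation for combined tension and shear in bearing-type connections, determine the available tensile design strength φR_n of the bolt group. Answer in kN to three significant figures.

1540 kN

A_b = π·27²/4 = 572.6 mm²; f_rv = 929 × 1000 / (8 × 572.6) = 202.8 MPa.
F'_nt = 1.3 F_nt − (F_nt / φF_nv) f_rv = 1.3·620 − (620/(0.75·469))·202.8 = 448.5 MPa, capped at F_nt → F'_nt = 448.5 MPa.
R_n = F'_nt · A_b · n = 448.5 × 572.6 × 8 / 1000 = 2054 kN.
Design strength φR_n = 0.75 × 2054 = 1540 kN.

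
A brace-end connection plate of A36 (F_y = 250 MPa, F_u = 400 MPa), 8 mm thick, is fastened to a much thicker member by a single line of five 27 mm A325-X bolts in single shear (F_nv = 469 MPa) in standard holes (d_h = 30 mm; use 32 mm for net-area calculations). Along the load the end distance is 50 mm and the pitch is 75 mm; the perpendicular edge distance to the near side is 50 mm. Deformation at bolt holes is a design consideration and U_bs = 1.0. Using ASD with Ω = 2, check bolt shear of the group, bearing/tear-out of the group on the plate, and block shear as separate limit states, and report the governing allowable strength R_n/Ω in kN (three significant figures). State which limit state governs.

Bolt shear: A_b = π·27²/4 = 572.6 mm²; R_n = 469 × 572.6 × 5 × 1 / 1000 = 1343 kN → 1343 / 2 = 671 kN.
Bearing: edge l_c = 35, r_n = 134.4 kN; interior l_c = 45, r_n = 172.8 kN; R_n = 134.4 + 4·172.8 = 825.6 kN → 413 kN.
Block shear: A_gv = 2800, A_nv = 1648, A_nt = 272 mm²; R_n = min(0.6F_uA_nv, 0.6F_yA_gv) + U_bs·F_u·A_nt = 504.3 kN → 252 kN.
Block shear governs: 252 kN.

252 kN (block shear governs)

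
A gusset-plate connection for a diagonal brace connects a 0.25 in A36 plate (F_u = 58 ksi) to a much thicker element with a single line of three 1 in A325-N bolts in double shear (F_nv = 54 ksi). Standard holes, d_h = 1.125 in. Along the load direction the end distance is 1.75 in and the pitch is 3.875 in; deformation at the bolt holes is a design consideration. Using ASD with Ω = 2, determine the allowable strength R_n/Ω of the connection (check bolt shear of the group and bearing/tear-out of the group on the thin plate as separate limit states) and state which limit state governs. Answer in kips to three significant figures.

Bolt shear: A_b = π·1²/4 = 0.7854 in²; R_n = 54 × 0.7854 × 3 × 2 = 254.5 kips → 254.5 / 2 = 127 kips.
Bearing (1.2 l_c t F_u ≤ 2.4 d t F_u): upper limit = 2.4·1·0.25·58 = 34.8 kips.
  Edge l_c = 1.75 − 1.125/2 = 1.188 → r_n = 20.66 kips; interior l_c = 3.875 − 1.125 = 2.75 → r_n = 34.8 kips.
  R_n,bearing = 1·20.66 + 2·34.8 = 90.26 kips → 90.26 / 2 = 45.1 kips.
Bearing governs: 45.1 kips.

45.1 kips (bearing governs)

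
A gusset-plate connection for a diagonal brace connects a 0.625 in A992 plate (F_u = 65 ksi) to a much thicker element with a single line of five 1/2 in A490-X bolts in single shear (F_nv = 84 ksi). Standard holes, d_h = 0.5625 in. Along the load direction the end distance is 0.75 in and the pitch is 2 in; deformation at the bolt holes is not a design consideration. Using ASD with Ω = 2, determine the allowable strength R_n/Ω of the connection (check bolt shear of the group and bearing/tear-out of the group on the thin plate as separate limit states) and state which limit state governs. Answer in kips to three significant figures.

41.2 kips (bolt shear governs)

Bolt shear: A_b = π·0.5²/4 = 0.1963 in²; R_n = 84 × 0.1963 × 5 × 1 = 82.47 kips → 82.47 / 2 = 41.2 kips.
Bearing (1.5 l_c t F_u ≤ 3.0 d t F_u): upper limit = 3.0·0.5·0.625·65 = 60.94 kips.
  Edge l_c = 0.75 − 0.5625/2 = 0.4688 → r_n = 28.56 kips; interior l_c = 2 − 0.5625 = 1.438 → r_n = 60.94 kips.
  R_n,bearing = 1·28.56 + 4·60.94 = 272.3 kips → 272.3 / 2 = 136 kips.
Bolt shear governs: 41.2 kips.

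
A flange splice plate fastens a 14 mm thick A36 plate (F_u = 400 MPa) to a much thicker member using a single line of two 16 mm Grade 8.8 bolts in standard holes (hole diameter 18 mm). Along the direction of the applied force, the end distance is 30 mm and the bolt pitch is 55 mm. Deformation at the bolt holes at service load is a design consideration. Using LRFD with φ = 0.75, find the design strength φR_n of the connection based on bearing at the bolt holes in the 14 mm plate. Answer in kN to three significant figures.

Per bolt r_n = 1.2 l_c t F_u ≤ 2.4 d t F_u; upper limit = 2.4 × 16 × 14 × 400 / 1000 = 215 kN.
Edge bolt: l_c = 30 − 18/2 = 21 mm → 1.2 × 21 × 14 × 400 / 1000 = 141.1 → r_n = 141.1 kN.
Interior bolts: l_c = 55 − 18 = 37 mm → 1.2 × 37 × 14 × 400 / 1000 = 248.6 → r_n = 215 kN.
R_n = 1 × 141.1 + 1 × 215 = 356.2 kN.
Design strength φR_n = 0.75 × 356.2 = 267 kN.

267 kN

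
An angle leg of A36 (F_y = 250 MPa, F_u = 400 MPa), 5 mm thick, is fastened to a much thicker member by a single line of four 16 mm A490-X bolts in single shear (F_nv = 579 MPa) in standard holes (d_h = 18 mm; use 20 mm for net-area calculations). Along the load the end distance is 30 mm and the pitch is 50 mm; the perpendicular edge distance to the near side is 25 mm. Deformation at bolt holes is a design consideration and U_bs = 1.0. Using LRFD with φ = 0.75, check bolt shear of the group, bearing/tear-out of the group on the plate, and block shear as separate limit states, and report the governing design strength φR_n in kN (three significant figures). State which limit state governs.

122 kN (block shear governs)

Bolt shear: A_b = π·16²/4 = 201.1 mm²; R_n = 579 × 201.1 × 4 × 1 / 1000 = 465.7 kN → 0.75 × 465.7 = 349 kN.
Bearing: edge l_c = 21, r_n = 50.4 kN; interior l_c = 32, r_n = 76.8 kN; R_n = 50.4 + 3·76.8 = 280.8 kN → 211 kN.
Block shear: A_gv = 900, A_nv = 550, A_nt = 75 mm²; R_n = min(0.6F_uA_nv, 0.6F_yA_gv) + U_bs·F_u·A_nt = 162 kN → 122 kN.
Block shear governs: 122 kN.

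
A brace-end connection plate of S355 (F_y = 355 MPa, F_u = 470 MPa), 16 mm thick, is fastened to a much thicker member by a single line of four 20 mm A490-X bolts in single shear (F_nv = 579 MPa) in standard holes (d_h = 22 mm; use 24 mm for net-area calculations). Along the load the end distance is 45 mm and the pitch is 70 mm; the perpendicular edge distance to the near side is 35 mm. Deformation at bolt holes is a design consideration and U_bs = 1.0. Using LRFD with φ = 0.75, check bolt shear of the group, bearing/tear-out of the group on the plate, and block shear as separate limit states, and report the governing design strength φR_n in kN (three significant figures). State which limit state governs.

546 kN (bolt shear governs)

Bolt shear: A_b = π·20²/4 = 314.2 mm²; R_n = 579 × 314.2 × 4 × 1 / 1000 = 727.6 kN → 0.75 × 727.6 = 546 kN.
Bearing: edge l_c = 34, r_n = 306.8 kN; interior l_c = 48, r_n = 361 kN; R_n = 306.8 + 3·361 = 1390 kN → 1040 kN.
Block shear: A_gv = 4080, A_nv = 2736, A_nt = 368 mm²; R_n = min(0.6F_uA_nv, 0.6F_yA_gv) + U_bs·F_u·A_nt = 944.5 kN → 708 kN.
Bolt shear governs: 546 kN.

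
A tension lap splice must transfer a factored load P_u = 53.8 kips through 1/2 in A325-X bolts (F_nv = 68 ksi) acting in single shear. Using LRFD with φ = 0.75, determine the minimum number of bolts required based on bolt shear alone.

A_b = π·0.5²/4 = 0.1963 in².
Per-bolt design strength φR_n = 0.75 × 68 × 0.1963 × 1 = 10.01 kips.
n ≥ 53.8 / 10.01 = 5.373 → use 6 bolts.

6 bolts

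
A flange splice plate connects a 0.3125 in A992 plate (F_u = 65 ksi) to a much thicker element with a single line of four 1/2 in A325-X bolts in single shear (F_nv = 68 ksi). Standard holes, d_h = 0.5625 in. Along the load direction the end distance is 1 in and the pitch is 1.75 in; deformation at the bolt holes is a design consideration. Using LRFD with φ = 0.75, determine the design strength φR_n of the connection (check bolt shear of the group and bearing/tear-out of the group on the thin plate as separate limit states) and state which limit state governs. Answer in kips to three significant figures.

40.1 kips (bolt shear governs)

Bolt shear: A_b = π·0.5²/4 = 0.1963 in²; R_n = 68 × 0.1963 × 4 × 1 = 53.41 kips → 0.75 × 53.41 = 40.1 kips.
Bearing (1.2 l_c t F_u ≤ 2.4 d t F_u): upper limit = 2.4·0.5·0.3125·65 = 24.38 kips.
  Edge l_c = 1 − 0.5625/2 = 0.7188 → r_n = 17.52 kips; interior l_c = 1.75 − 0.5625 = 1.188 → r_n = 24.38 kips.
  R_n,bearing = 1·17.52 + 3·24.38 = 90.64 kips → 0.75 × 90.64 = 68 kips.
Bolt shear governs: 40.1 kips.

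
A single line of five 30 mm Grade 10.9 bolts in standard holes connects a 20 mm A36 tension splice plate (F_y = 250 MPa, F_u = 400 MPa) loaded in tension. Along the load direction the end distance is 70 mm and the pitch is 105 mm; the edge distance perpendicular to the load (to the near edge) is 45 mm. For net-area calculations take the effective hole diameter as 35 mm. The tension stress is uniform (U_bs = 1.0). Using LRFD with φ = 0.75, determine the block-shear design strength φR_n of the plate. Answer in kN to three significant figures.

Shear plane L_v = 70 + 4·105 = 490 mm; A_gv = 490 × 20 = 9800 mm².
A_nv = (490 − 4.5·35) × 20 = 6650 mm².
A_nt = (45 − 0.5·35) × 20 = 550 mm².
0.6 F_u A_nv = 1596 kN; 0.6 F_y A_gv = 1470 kN → shear yielding governs the shear term.
R_n = 1470 + 1.0 × 400 × 550 / 1000 = 1690 kN.
Design strength φR_n = 0.75 × 1690 = 1270 kN.

1270 kN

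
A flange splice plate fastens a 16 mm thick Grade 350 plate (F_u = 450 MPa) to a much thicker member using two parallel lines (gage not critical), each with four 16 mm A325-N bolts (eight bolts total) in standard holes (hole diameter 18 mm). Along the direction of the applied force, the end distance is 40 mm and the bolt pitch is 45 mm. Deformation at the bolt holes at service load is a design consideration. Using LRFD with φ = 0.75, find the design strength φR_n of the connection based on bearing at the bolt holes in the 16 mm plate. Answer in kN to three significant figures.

Per bolt r_n = 1.2 l_c t F_u ≤ 2.4 d t F_u; upper limit = 2.4 × 16 × 16 × 450 / 1000 = 276.5 kN.
Edge bolt: l_c = 40 − 18/2 = 31 mm → 1.2 × 31 × 16 × 450 / 1000 = 267.8 → r_n = 267.8 kN.
Interior bolts: l_c = 45 − 18 = 27 mm → 1.2 × 27 × 16 × 450 / 1000 = 233.3 → r_n = 233.3 kN.
R_n = 2 × 267.8 + 6 × 233.3 = 1935 kN.
Design strength φR_n = 0.75 × 1935 = 1450 kN.

1450 kN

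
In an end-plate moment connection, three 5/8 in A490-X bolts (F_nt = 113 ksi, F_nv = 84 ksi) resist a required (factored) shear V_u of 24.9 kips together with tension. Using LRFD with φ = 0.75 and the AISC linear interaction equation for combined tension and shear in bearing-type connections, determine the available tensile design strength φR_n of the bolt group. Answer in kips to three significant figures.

67.9 kips

A_b = π·0.625²/4 = 0.3068 in²; f_rv = 24.9 / (3 × 0.3068) = 27.05 ksi.
F'_nt = 1.3 F_nt − (F_nt / φF_nv) f_rv = 1.3·113 − (113/(0.75·84))·27.05 = 98.37 ksi, capped at F_nt → F'_nt = 98.37 ksi.
R_n = F'_nt · A_b · n = 98.37 × 0.3068 × 3 = 90.54 kips.
Design strength φR_n = 0.75 × 90.54 = 67.9 kips.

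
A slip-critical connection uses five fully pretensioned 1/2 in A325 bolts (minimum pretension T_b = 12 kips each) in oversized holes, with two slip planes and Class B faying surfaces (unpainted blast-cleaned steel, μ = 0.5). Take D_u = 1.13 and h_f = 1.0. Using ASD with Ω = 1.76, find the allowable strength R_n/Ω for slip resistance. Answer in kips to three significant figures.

R_n = μ · D_u · h_f · T_b · n_s · n_b = 0.5 × 1.13 × 1.0 × 12 × 2 × 5 = 67.8 kips.
Allowable strength R_n/Ω = 67.8 / 1.76 = 38.5 kips.

38.5 kips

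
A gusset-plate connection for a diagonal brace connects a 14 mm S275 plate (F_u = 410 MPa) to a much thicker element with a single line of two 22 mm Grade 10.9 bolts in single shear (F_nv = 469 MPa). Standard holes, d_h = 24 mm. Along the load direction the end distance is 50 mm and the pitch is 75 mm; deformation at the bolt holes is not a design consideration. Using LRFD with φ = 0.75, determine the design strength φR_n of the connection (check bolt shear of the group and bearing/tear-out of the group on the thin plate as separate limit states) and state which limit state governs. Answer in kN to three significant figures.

Bolt shear: A_b = π·22²/4 = 380.1 mm²; R_n = 469 × 380.1 × 2 × 1 / 1000 = 356.6 kN → 0.75 × 356.6 = 267 kN.
Bearing (1.5 l_c t F_u ≤ 3.0 d t F_u): upper limit = 3.0·22·14·410 / 1000 = 378.8 kN.
  Edge l_c = 50 − 24/2 = 38 → r_n = 327.2 kN; interior l_c = 75 − 24 = 51 → r_n = 378.8 kN.
  R_n,bearing = 1·327.2 + 1·378.8 = 706 kN → 0.75 × 706 = 530 kN.
Bolt shear governs: 267 kN.

267 kN (bolt shear governs)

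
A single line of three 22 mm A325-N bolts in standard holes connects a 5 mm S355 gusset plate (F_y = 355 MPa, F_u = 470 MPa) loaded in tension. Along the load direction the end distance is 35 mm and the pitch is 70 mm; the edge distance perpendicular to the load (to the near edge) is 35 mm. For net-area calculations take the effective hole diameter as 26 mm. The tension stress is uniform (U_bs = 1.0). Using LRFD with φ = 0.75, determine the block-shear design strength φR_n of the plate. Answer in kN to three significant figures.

Shear plane L_v = 35 + 2·70 = 175 mm; A_gv = 175 × 5 = 875 mm².
A_nv = (175 − 2.5·26) × 5 = 550 mm².
A_nt = (35 − 0.5·26) × 5 = 110 mm².
0.6 F_u A_nv = 155.1 kN; 0.6 F_y A_gv = 186.4 kN → shear rupture governs the shear term.
R_n = 155.1 + 1.0 × 470 × 110 / 1000 = 206.8 kN.
Design strength φR_n = 0.75 × 206.8 = 155 kN.

155 kN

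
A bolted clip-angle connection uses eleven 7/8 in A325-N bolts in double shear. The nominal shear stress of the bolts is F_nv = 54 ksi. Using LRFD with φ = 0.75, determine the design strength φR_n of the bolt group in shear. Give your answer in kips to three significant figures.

A_b = π × 0.875² / 4 = 0.6013 in².
R_n = F_nv · A_b · n · n_s = 54 × 0.6013 × 11 × 2 = 714.4 kips.
Design strength φR_n = 0.75 × 714.4 = 536 kips.

536 kips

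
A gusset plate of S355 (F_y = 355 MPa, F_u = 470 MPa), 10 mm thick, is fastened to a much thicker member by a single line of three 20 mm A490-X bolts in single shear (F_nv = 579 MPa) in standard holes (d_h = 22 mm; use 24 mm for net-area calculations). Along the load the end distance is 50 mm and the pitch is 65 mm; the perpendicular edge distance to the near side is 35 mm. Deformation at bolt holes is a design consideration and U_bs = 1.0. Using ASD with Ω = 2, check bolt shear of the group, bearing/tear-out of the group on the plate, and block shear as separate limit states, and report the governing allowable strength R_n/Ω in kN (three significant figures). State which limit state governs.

Bolt shear: A_b = π·20²/4 = 314.2 mm²; R_n = 579 × 314.2 × 3 × 1 / 1000 = 545.7 kN → 545.7 / 2 = 273 kN.
Bearing: edge l_c = 39, r_n = 220 kN; interior l_c = 43, r_n = 225.6 kN; R_n = 220 + 2·225.6 = 671.2 kN → 336 kN.
Block shear: A_gv = 1800, A_nv = 1200, A_nt = 230 mm²; R_n = min(0.6F_uA_nv, 0.6F_yA_gv) + U_bs·F_u·A_nt = 446.5 kN → 223 kN.
Block shear governs: 223 kN.

223 kN (block shear governs)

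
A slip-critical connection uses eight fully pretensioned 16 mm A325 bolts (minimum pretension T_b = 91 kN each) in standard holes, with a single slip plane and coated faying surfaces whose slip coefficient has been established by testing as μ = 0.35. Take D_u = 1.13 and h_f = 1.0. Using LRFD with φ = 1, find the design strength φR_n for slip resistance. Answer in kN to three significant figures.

288 kN

R_n = μ · D_u · h_f · T_b · n_s · n_b = 0.35 × 1.13 × 1.0 × 91 × 1 × 8 = 287.9 kN.
Design strength φR_n = 1 × 287.9 = 288 kN.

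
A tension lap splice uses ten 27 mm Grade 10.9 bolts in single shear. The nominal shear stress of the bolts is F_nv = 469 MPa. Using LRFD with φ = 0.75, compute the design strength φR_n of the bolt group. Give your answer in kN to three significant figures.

2010 kN

A_b = π × 27² / 4 = 572.6 mm².
R_n = F_nv · A_b · n · n_s = 469 × 572.6 × 10 × 1 / 1000 = 2685 kN.
Design strength φR_n = 0.75 × 2685 = 2010 kN.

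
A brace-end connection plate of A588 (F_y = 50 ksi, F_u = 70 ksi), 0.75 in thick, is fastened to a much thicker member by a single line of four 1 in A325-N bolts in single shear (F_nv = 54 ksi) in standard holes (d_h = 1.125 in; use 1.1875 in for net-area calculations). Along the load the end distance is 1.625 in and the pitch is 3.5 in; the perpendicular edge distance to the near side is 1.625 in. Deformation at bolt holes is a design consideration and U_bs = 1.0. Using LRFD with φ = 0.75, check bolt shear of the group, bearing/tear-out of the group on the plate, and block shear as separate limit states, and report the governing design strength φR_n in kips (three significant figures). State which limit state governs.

127 kips (bolt shear governs)

Bolt shear: A_b = π·1²/4 = 0.7854 in²; R_n = 54 × 0.7854 × 4 × 1 = 169.6 kips → 0.75 × 169.6 = 127 kips.
Bearing: edge l_c = 1.062, r_n = 66.94 kips; interior l_c = 2.375, r_n = 126 kips; R_n = 66.94 + 3·126 = 444.9 kips → 334 kips.
Block shear: A_gv = 9.094, A_nv = 5.977, A_nt = 0.7734 in²; R_n = min(0.6F_uA_nv, 0.6F_yA_gv) + U_bs·F_u·A_nt = 305.2 kips → 229 kips.
Bolt shear governs: 127 kips.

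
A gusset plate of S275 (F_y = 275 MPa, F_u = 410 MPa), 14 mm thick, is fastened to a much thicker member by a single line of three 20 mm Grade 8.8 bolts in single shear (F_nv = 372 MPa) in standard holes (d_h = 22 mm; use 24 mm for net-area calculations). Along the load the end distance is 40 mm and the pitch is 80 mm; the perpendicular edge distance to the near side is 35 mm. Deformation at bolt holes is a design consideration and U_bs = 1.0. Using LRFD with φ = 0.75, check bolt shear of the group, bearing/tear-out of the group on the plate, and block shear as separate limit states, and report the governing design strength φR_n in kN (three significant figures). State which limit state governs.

Bolt shear: A_b = π·20²/4 = 314.2 mm²; R_n = 372 × 314.2 × 3 × 1 / 1000 = 350.6 kN → 0.75 × 350.6 = 263 kN.
Bearing: edge l_c = 29, r_n = 199.8 kN; interior l_c = 58, r_n = 275.5 kN; R_n = 199.8 + 2·275.5 = 750.8 kN → 563 kN.
Block shear: A_gv = 2800, A_nv = 1960, A_nt = 322 mm²; R_n = min(0.6F_uA_nv, 0.6F_yA_gv) + U_bs·F_u·A_nt = 594 kN → 446 kN.
Bolt shear governs: 263 kN.

263 kN (bolt shear governs)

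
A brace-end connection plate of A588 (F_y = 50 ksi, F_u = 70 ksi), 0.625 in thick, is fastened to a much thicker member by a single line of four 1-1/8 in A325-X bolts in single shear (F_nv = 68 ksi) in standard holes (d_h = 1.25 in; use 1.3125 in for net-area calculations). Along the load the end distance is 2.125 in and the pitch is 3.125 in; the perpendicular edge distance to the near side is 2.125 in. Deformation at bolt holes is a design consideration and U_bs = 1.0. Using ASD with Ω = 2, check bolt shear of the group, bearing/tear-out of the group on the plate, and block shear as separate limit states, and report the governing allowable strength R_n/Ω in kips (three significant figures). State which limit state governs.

Bolt shear: A_b = π·1.125²/4 = 0.994 in²; R_n = 68 × 0.994 × 4 × 1 = 270.4 kips → 270.4 / 2 = 135 kips.
Bearing: edge l_c = 1.5, r_n = 78.75 kips; interior l_c = 1.875, r_n = 98.44 kips; R_n = 78.75 + 3·98.44 = 374.1 kips → 187 kips.
Block shear: A_gv = 7.188, A_nv = 4.316, A_nt = 0.918 in²; R_n = min(0.6F_uA_nv, 0.6F_yA_gv) + U_bs·F_u·A_nt = 245.5 kips → 123 kips.
Block shear governs: 123 kips.

123 kips (block shear governs)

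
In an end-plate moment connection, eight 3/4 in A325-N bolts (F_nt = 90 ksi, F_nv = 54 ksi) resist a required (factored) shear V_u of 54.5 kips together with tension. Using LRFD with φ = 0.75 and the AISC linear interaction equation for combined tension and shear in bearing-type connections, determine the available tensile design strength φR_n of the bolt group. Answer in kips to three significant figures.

A_b = π·0.75²/4 = 0.4418 in²; f_rv = 54.5 / (8 × 0.4418) = 15.42 ksi.
F'_nt = 1.3 F_nt − (F_nt / φF_nv) f_rv = 1.3·90 − (90/(0.75·54))·15.42 = 82.73 ksi, capped at F_nt → F'_nt = 82.73 ksi.
R_n = F'_nt · A_b · n = 82.73 × 0.4418 × 8 = 292.4 kips.
Design strength φR_n = 0.75 × 292.4 = 219 kips.

219 kips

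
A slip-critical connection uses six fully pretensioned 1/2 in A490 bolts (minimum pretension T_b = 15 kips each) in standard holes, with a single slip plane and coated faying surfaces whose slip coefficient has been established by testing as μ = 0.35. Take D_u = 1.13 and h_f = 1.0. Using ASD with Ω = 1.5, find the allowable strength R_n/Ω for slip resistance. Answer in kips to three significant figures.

R_n = μ · D_u · h_f · T_b · n_s · n_b = 0.35 × 1.13 × 1.0 × 15 × 1 × 6 = 35.59 kips.
Allowable strength R_n/Ω = 35.59 / 1.5 = 23.7 kips.

23.7 kips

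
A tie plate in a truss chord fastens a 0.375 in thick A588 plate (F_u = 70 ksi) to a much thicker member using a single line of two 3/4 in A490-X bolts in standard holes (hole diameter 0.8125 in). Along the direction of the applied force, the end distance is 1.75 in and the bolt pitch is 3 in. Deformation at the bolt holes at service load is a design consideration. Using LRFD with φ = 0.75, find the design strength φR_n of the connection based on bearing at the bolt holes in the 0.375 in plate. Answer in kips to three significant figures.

67.2 kips

Per bolt r_n = 1.2 l_c t F_u ≤ 2.4 d t F_u; upper limit = 2.4 × 0.75 × 0.375 × 70 = 47.25 kips.
Edge bolt: l_c = 1.75 − 0.8125/2 = 1.344 in → 1.2 × 1.344 × 0.375 × 70 = 42.33 → r_n = 42.33 kips.
Interior bolts: l_c = 3 − 0.8125 = 2.188 in → 1.2 × 2.188 × 0.375 × 70 = 68.91 → r_n = 47.25 kips.
R_n = 1 × 42.33 + 1 × 47.25 = 89.58 kips.
Design strength φR_n = 0.75 × 89.58 = 67.2 kips.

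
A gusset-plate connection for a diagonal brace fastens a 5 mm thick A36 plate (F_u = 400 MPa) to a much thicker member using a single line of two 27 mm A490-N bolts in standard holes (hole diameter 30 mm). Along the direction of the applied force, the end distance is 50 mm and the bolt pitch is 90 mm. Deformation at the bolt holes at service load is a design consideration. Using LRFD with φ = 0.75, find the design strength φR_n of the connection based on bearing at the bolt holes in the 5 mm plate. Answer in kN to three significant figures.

160 kN

Per bolt r_n = 1.2 l_c t F_u ≤ 2.4 d t F_u; upper limit = 2.4 × 27 × 5 × 400 / 1000 = 129.6 kN.
Edge bolt: l_c = 50 − 30/2 = 35 mm → 1.2 × 35 × 5 × 400 / 1000 = 84 → r_n = 84 kN.
Interior bolts: l_c = 90 − 30 = 60 mm → 1.2 × 60 × 5 × 400 / 1000 = 144 → r_n = 129.6 kN.
R_n = 1 × 84 + 1 × 129.6 = 213.6 kN.
Design strength φR_n = 0.75 × 213.6 = 160 kN.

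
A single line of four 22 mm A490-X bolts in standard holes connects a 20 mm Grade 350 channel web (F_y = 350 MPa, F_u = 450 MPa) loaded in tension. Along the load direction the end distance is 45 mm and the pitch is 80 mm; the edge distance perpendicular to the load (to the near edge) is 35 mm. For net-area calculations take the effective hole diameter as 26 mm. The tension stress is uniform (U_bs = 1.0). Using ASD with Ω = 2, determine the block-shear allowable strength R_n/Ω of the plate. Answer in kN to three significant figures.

623 kN

Shear plane L_v = 45 + 3·80 = 285 mm; A_gv = 285 × 20 = 5700 mm².
A_nv = (285 − 3.5·26) × 20 = 3880 mm².
A_nt = (35 − 0.5·26) × 20 = 440 mm².
0.6 F_u A_nv = 1048 kN; 0.6 F_y A_gv = 1197 kN → shear rupture governs the shear term.
R_n = 1048 + 1.0 × 450 × 440 / 1000 = 1246 kN.
Allowable strength R_n/Ω = 1246 / 2 = 623 kN.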